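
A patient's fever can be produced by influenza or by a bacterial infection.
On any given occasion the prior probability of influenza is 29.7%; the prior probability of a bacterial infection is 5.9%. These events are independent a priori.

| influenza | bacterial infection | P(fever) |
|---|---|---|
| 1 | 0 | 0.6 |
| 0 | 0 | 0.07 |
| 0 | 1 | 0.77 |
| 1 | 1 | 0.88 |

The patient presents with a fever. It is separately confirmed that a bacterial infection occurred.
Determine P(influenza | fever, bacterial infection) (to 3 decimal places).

P(influenza | fever, bacterial infection) ≈ 0.326

P(fever | bacterial infection) = 0.77×0.703 + 0.88×0.297 = 0.541310 + 0.261360 = 0.802670
The influenza-present share is 0.88×0.297 = 0.261360.
So P(influenza | fever, bacterial infection) = 0.261360/0.802670 ≈ 0.326.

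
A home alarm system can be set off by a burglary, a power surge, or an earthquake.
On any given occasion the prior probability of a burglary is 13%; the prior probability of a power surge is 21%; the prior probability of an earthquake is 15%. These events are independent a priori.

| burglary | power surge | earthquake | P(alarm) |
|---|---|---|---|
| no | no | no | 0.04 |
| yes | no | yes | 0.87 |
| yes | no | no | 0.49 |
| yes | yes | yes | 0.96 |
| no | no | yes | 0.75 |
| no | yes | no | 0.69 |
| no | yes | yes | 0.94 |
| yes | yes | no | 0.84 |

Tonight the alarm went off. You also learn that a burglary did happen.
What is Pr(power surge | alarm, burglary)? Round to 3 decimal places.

Enumerate the 4 (power surge, earthquake) configurations and weight by the priors:
  P(alarm | burglary) = 0.49·0.79·0.85 + 0.87·0.79·0.15 + 0.84·0.21·0.85 + 0.96·0.21·0.15
        = 0.329035 + 0.103095 + 0.149940 + 0.030240 = 0.612310
Configurations with power surge contribute 0.180180, so
  P(power surge | alarm, burglary) = 0.180180 / 0.612310 ≈ 0.294

Pr(power surge | alarm, burglary) ≈ 0.294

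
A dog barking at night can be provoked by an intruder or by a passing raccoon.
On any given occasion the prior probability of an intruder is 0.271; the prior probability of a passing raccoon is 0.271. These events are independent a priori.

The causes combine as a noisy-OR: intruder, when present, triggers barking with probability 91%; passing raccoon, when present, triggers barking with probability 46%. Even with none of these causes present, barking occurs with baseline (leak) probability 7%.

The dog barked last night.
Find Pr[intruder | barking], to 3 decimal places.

Under noisy-OR, P(barking | causes) = 1 − (1−0.07)·∏(1−qᵢ) over the active causes.
Enumerate the 4 (intruder, passing raccoon) configurations and weight by the priors:
  P(barking) = 0.07·0.729·0.729 + 0.4978·0.729·0.271 + 0.9163·0.271·0.729 + 0.954802·0.271·0.271
        = 0.037201 + 0.098345 + 0.181023 + 0.070122 = 0.386691
Configurations with intruder contribute 0.251145, so
  P(intruder | barking) = 0.251145 / 0.386691 ≈ 0.649

Pr[intruder | barking] ≈ 0.649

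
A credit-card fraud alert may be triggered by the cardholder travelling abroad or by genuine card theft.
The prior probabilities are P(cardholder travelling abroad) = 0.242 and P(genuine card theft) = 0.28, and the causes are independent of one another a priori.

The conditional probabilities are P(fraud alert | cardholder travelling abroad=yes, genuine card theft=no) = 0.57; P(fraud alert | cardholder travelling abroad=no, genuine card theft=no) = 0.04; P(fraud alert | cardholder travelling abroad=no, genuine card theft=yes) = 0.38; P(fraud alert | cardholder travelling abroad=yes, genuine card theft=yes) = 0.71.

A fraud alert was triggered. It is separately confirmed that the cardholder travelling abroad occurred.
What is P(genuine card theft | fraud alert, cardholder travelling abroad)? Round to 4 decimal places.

P(genuine card theft | fraud alert, cardholder travelling abroad) ≈ 0.3263

Enumerate both values of genuine card theft and weight by the priors:
  P(fraud alert | cardholder travelling abroad) = 0.57*0.72 + 0.71*0.28
        = 0.410400 + 0.198800 = 0.609200
Configurations with genuine card theft contribute 0.198800, so
  P(genuine card theft | fraud alert, cardholder travelling abroad) = 0.198800 / 0.609200 ≈ 0.3263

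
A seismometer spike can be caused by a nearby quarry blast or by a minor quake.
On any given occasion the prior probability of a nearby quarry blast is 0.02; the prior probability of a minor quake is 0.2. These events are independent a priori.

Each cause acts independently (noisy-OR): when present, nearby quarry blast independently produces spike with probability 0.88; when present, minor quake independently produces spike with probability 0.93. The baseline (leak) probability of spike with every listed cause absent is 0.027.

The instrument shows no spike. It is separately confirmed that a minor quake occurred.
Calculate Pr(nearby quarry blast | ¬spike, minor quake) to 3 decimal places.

Pr(nearby quarry blast | ¬spike, minor quake) ≈ 0.002

Under noisy-OR, P(spike | causes) = 1 − (1−0.027)·∏(1−qᵢ) over the active causes.
Enumerate both values of nearby quarry blast and weight by the priors:
  P(¬spike | minor quake) = 0.06811×0.98 + 0.008173×0.02
        = 0.066748 + 0.000163 = 0.066911
The terms with nearby quarry blast present sum to 0.000163, so
  P(nearby quarry blast | ¬spike, minor quake) = 0.000163 / 0.066911 ≈ 0.002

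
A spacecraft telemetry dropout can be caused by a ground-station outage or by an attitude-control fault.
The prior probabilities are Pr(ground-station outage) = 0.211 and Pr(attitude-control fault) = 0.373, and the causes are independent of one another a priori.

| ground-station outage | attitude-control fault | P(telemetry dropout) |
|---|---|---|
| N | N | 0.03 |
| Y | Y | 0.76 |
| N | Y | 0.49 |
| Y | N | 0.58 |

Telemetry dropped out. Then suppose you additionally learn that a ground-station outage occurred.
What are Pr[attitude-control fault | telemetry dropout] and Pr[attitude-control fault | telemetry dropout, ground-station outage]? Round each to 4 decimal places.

Pr[attitude-control fault | telemetry dropout] ≈ 0.6902; Pr[attitude-control fault | telemetry dropout, ground-station outage] ≈ 0.4381

P(telemetry dropout) = 0.03·0.789·0.627 + 0.49·0.789·0.373 + 0.58·0.211·0.627 + 0.76·0.211·0.373 = 0.014841 + 0.144206 + 0.076732 + 0.059814 = 0.295593
The attitude-control fault-present share is 0.144206 + 0.059814 = 0.204020.
P(attitude-control fault | telemetry dropout) = 0.204020 / 0.295593 ≈ 0.6902

Now condition on the additional information:
Weight on attitude-control fault=true, given the evidence: 0.76·0.373 = 0.283480
Denominator P(telemetry dropout | ground-station outage): 0.58·0.627 + 0.76·0.373 = 0.647140
P(attitude-control fault | telemetry dropout, ground-station outage) = 0.283480/0.647140 ≈ 0.4381
The drop from 0.6902 to 0.4381 is the explaining-away (discounting) effect.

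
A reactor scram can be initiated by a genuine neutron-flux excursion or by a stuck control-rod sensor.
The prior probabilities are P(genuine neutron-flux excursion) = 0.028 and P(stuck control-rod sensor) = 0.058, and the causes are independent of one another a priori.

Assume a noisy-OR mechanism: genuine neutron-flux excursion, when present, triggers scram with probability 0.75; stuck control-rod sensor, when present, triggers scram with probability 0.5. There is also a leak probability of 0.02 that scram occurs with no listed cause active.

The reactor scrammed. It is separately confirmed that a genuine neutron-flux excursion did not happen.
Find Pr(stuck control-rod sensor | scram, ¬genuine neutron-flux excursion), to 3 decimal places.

Under noisy-OR, P(scram | causes) = 1 − (1−0.02)·∏(1−qᵢ) over the active causes.
For the numerator, keep only stuck control-rod sensor=true terms: 0.51*0.058 = 0.029580
Normalizer over all consistent configurations: 0.02*0.942 + 0.51*0.058 = 0.048420
P(stuck control-rod sensor | scram, ¬genuine neutron-flux excursion) = 0.029580/0.048420 ≈ 0.611

Pr(stuck control-rod sensor | scram, ¬genuine neutron-flux excursion) ≈ 0.611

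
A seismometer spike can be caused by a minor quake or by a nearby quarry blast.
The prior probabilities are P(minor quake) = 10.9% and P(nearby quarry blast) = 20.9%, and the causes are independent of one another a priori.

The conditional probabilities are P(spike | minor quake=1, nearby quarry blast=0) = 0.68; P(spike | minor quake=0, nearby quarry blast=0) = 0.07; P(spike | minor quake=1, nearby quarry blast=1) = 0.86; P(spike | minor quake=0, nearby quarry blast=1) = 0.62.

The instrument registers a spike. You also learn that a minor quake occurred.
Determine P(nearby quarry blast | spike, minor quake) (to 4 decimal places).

P(nearby quarry blast | spike, minor quake) ≈ 0.2505

P(spike | minor quake) = 0.68×0.791 + 0.86×0.209 = 0.537880 + 0.179740 = 0.717620
Of this, 0.179740 comes from 0.86×0.209 (the nearby quarry blast=true cases).
P(nearby quarry blast | spike, minor quake) = 0.179740 / 0.717620 ≈ 0.2505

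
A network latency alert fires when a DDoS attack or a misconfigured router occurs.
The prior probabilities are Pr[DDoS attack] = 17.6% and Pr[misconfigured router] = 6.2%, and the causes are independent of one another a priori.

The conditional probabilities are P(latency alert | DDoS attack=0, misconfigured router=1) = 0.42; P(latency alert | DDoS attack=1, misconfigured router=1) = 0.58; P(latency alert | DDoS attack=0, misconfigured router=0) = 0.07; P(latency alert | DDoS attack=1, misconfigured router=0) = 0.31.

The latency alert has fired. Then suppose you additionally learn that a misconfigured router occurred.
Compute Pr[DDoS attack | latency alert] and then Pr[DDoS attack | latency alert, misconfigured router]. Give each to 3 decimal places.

Pr[DDoS attack | latency alert] ≈ 0.432; Pr[DDoS attack | latency alert, misconfigured router] ≈ 0.228

Sum P(latency alert|·) weighted by the priors over the 4 (DDoS attack, misconfigured router) configurations:
  P(latency alert) = 0.07*0.824*0.938 + 0.42*0.824*0.062 + 0.31*0.176*0.938 + 0.58*0.176*0.062
        = 0.054104 + 0.021457 + 0.051177 + 0.006329 = 0.133067
Keeping only the DDoS attack-present terms gives 0.057506, so
  P(DDoS attack | latency alert) = 0.057506 / 0.133067 ≈ 0.432

Now condition on the additional information:
Sum P(latency alert|·) weighted by the priors over both values of DDoS attack:
  P(latency alert | misconfigured router) = 0.42·0.824 + 0.58·0.176
        = 0.346080 + 0.102080 = 0.448160
Keeping only the DDoS attack-present terms gives 0.102080, so
  P(DDoS attack | latency alert, misconfigured router) = 0.102080 / 0.448160 ≈ 0.228
— misconfigured router explains away the evidence for DDoS attack.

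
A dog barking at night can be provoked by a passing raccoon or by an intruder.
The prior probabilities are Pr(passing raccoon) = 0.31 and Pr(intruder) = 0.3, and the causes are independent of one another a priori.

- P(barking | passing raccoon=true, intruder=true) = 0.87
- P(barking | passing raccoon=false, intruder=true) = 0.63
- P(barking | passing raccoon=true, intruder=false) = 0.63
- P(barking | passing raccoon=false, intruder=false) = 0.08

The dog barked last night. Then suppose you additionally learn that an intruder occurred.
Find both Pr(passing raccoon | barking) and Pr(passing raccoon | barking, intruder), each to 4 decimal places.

By total probability over the 4 (passing raccoon, intruder) configurations:
  P(barking) = 0.08·0.69·0.7 + 0.63·0.69·0.3 + 0.63·0.31·0.7 + 0.87·0.31·0.3
        = 0.038640 + 0.130410 + 0.136710 + 0.080910 = 0.386670
Keeping only the passing raccoon-present terms gives 0.217620, so
  P(passing raccoon | barking) = 0.217620 / 0.386670 ≈ 0.5628

Now condition on the additional information:
Sum P(barking|·) weighted by the priors over both values of passing raccoon:
  P(barking | intruder) = 0.63×0.69 + 0.87×0.31
        = 0.434700 + 0.269700 = 0.704400
Configurations with passing raccoon contribute 0.269700, so
  P(passing raccoon | barking, intruder) = 0.269700 / 0.704400 ≈ 0.3829

Pr(passing raccoon | barking) ≈ 0.5628; Pr(passing raccoon | barking, intruder) ≈ 0.3829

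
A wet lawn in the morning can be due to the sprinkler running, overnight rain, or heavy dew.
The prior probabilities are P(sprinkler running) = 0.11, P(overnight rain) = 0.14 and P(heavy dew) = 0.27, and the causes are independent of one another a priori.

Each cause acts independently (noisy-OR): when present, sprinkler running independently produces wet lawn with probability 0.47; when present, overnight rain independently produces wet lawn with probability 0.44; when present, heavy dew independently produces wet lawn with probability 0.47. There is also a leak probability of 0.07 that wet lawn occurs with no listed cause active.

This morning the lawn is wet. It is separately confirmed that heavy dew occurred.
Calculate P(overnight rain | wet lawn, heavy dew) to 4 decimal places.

P(overnight rain | wet lawn, heavy dew) ≈ 0.1841

Under noisy-OR, P(wet lawn | causes) = 1 − (1−0.07)·∏(1−qᵢ) over the active causes.
P(wet lawn | heavy dew) = 0.5071·0.89·0.86 + 0.723976·0.89·0.14 + 0.738763·0.11·0.86 + 0.853707·0.11·0.14 = 0.388134 + 0.090207 + 0.069887 + 0.013147 = 0.561375
Restricting to configurations with overnight rain present: 0.090207 + 0.013147 = 0.103354.
Hence the posterior is 0.103354/0.561375 ≈ 0.1841.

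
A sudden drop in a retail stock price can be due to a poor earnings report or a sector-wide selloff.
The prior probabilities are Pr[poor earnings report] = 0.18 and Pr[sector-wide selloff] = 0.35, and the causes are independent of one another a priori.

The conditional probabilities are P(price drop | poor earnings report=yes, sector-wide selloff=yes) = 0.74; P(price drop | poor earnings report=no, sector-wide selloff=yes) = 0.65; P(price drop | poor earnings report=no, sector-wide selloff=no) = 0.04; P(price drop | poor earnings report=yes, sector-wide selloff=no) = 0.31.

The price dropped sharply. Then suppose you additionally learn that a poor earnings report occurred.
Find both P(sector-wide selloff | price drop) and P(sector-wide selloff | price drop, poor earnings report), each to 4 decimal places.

Enumerate the 4 (poor earnings report, sector-wide selloff) configurations and weight by the priors:
  P(price drop) = 0.04·0.82·0.65 + 0.65·0.82·0.35 + 0.31·0.18·0.65 + 0.74·0.18·0.35
        = 0.021320 + 0.186550 + 0.036270 + 0.046620 = 0.290760
Keeping only the sector-wide selloff-present terms gives 0.233170, so
  P(sector-wide selloff | price drop) = 0.233170 / 0.290760 ≈ 0.8019

Now condition on the additional information:
P(price drop | poor earnings report) = 0.31×0.65 + 0.74×0.35 = 0.201500 + 0.259000 = 0.460500
The sector-wide selloff-present share is 0.74×0.35 = 0.259000.
Hence the posterior is 0.259000/0.460500 ≈ 0.5624.

P(sector-wide selloff | price drop) ≈ 0.8019; P(sector-wide selloff | price drop, poor earnings report) ≈ 0.5624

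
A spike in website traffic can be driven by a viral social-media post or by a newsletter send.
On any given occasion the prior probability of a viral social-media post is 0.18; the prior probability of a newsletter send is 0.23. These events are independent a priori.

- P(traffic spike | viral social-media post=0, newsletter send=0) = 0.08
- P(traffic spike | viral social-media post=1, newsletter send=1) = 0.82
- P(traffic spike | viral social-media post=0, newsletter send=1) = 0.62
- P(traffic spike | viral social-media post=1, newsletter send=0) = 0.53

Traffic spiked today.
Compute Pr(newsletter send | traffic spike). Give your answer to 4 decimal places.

Enumerate the 4 (viral social-media post, newsletter send) configurations and weight by the priors:
  P(traffic spike) = 0.08·0.82·0.77 + 0.62·0.82·0.23 + 0.53·0.18·0.77 + 0.82·0.18·0.23
        = 0.050512 + 0.116932 + 0.073458 + 0.033948 = 0.274850
The terms with newsletter send present sum to 0.150880, so
  P(newsletter send | traffic spike) = 0.150880 / 0.274850 ≈ 0.5490

Pr(newsletter send | traffic spike) ≈ 0.5490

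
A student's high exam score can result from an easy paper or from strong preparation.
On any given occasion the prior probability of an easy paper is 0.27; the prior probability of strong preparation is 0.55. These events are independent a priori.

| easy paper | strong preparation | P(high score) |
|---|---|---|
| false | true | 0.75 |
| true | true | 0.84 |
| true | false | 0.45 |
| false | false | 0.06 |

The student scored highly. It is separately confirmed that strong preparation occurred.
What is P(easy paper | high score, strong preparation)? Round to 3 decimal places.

Enumerate both values of easy paper and weight by the priors:
  P(high score | strong preparation) = 0.75·0.73 + 0.84·0.27
        = 0.547500 + 0.226800 = 0.774300
The terms with easy paper present sum to 0.226800, so
  P(easy paper | high score, strong preparation) = 0.226800 / 0.774300 ≈ 0.293

P(easy paper | high score, strong preparation) ≈ 0.293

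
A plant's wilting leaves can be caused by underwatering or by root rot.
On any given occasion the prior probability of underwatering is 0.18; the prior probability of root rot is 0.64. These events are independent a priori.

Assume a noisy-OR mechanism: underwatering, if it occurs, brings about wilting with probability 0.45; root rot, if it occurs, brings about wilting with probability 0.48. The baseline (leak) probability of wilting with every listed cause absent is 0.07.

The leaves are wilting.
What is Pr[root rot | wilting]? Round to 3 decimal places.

Under noisy-OR, P(wilting | causes) = 1 − (1−0.07)·∏(1−qᵢ) over the active causes.
For the numerator, keep only root rot=true terms: 0.271007 + 0.084559 = 0.355566
Normalizer over all consistent configurations: 0.07×0.82×0.36 + 0.5164×0.82×0.64 + 0.4885×0.18×0.36 + 0.73402×0.18×0.64 = 0.407885
Posterior = 0.355566 / 0.407885 ≈ 0.872

Pr[root rot | wilting] ≈ 0.872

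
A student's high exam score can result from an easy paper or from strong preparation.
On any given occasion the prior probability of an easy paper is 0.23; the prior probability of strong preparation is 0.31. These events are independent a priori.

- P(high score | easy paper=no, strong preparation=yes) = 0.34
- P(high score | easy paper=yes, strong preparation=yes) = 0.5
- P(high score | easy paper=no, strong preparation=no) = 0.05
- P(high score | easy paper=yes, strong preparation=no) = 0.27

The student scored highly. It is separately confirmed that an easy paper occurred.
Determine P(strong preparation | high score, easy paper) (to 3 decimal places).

For the numerator, keep only strong preparation=true terms: 0.5*0.31 = 0.155000
The normalizing constant is 0.27*0.69 + 0.5*0.31 = 0.341300
Posterior = 0.155000 / 0.341300 ≈ 0.454

P(strong preparation | high score, easy paper) ≈ 0.454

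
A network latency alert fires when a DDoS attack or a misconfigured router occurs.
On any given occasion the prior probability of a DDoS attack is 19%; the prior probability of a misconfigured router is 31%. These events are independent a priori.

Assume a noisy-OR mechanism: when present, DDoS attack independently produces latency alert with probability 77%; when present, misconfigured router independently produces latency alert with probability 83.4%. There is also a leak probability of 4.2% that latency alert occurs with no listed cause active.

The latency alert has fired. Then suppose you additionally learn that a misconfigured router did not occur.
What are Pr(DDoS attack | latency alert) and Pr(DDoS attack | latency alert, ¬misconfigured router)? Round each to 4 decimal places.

Under noisy-OR, P(latency alert | causes) = 1 − (1−0.042)·∏(1−qᵢ) over the active causes.
Weight on DDoS attack=true, given the evidence: 0.102213 + 0.056746 = 0.158959
The normalizing constant is 0.042×0.81×0.69 + 0.840972×0.81×0.31 + 0.77966×0.19×0.69 + 0.963424×0.19×0.31 = 0.393601
Posterior = 0.158959 / 0.393601 ≈ 0.4039

Now also conditioning on misconfigured router≠true:
Sum P(latency alert|·) weighted by the priors over both values of DDoS attack:
  P(latency alert | ¬misconfigured router) = 0.042×0.81 + 0.77966×0.19
        = 0.034020 + 0.148135 = 0.182155
Keeping only the DDoS attack-present terms gives 0.148135, so
  P(DDoS attack | latency alert, ¬misconfigured router) = 0.148135 / 0.182155 ≈ 0.8132
Ruling out misconfigured router raises the posterior on DDoS attack — the flip side of explaining away.

Pr(DDoS attack | latency alert) ≈ 0.4039; Pr(DDoS attack | latency alert, ¬misconfigured router) ≈ 0.8132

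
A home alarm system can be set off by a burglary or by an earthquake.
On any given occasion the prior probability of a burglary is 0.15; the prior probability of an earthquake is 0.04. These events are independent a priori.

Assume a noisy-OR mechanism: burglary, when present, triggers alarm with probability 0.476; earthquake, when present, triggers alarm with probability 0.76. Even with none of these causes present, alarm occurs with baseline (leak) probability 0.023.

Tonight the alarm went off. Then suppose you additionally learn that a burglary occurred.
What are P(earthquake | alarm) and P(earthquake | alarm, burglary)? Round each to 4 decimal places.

P(earthquake | alarm) ≈ 0.2600; P(earthquake | alarm, burglary) ≈ 0.0697

Under noisy-OR, P(alarm | causes) = 1 − (1−0.023)·∏(1−qᵢ) over the active causes.
For the numerator, keep only earthquake=true terms: 0.026028 + 0.005263 = 0.031291
The normalizing constant is 0.023·0.85·0.96 + 0.76552·0.85·0.04 + 0.488052·0.15·0.96 + 0.877132·0.15·0.04 = 0.120338
Posterior = 0.031291 / 0.120338 ≈ 0.2600

Now also conditioning on burglary=true:
Numerator (weight on configurations with earthquake): 0.877132×0.04 = 0.035085
The normalizing constant is 0.488052×0.96 + 0.877132×0.04 = 0.503615
P(earthquake | alarm, burglary) = 0.035085/0.503615 ≈ 0.0697
— burglary explains away the evidence for earthquake.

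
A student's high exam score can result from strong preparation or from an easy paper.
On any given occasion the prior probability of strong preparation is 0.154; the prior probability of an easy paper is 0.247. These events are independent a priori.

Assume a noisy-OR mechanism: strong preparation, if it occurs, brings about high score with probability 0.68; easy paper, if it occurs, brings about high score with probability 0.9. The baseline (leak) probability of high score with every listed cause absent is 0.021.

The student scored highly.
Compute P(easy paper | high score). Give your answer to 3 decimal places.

P(easy paper | high score) ≈ 0.708

Under noisy-OR, P(high score | causes) = 1 − (1−0.021)·∏(1−qᵢ) over the active causes.
P(high score) = 0.021×0.846×0.753 + 0.9021×0.846×0.247 + 0.68672×0.154×0.753 + 0.968672×0.154×0.247 = 0.013378 + 0.188505 + 0.079633 + 0.036846 = 0.318362
Restricting to configurations with easy paper present: 0.188505 + 0.036846 = 0.225351.
P(easy paper | high score) = 0.225351 / 0.318362 ≈ 0.708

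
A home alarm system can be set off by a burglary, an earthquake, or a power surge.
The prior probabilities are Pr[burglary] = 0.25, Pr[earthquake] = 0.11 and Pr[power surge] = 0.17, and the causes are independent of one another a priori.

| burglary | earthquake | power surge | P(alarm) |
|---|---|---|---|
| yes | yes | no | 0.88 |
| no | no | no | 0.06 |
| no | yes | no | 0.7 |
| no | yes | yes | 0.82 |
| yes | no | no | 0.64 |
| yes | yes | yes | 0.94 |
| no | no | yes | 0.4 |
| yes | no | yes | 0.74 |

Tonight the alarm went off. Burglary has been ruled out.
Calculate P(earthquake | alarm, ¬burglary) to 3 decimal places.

By total probability over the 4 (earthquake, power surge) configurations:
  P(alarm | ¬burglary) = 0.06·0.89·0.83 + 0.4·0.89·0.17 + 0.7·0.11·0.83 + 0.82·0.11·0.17
        = 0.044322 + 0.060520 + 0.063910 + 0.015334 = 0.184086
Configurations with earthquake contribute 0.079244, so
  P(earthquake | alarm, ¬burglary) = 0.079244 / 0.184086 ≈ 0.430

P(earthquake | alarm, ¬burglary) ≈ 0.430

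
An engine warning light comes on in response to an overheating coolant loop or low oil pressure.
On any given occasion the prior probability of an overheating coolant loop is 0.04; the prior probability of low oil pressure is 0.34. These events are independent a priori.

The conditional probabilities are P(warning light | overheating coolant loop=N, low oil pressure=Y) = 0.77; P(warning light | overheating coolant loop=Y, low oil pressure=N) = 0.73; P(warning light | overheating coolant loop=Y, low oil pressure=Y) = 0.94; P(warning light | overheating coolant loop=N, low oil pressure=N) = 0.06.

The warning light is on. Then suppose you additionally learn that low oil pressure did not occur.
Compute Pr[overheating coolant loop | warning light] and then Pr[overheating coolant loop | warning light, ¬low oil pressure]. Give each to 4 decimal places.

Pr[overheating coolant loop | warning light] ≈ 0.0997; Pr[overheating coolant loop | warning light, ¬low oil pressure] ≈ 0.3364

Sum P(warning light|·) weighted by the priors over the 4 (overheating coolant loop, low oil pressure) configurations:
  P(warning light) = 0.06×0.96×0.66 + 0.77×0.96×0.34 + 0.73×0.04×0.66 + 0.94×0.04×0.34
        = 0.038016 + 0.251328 + 0.019272 + 0.012784 = 0.321400
The terms with overheating coolant loop present sum to 0.032056, so
  P(overheating coolant loop | warning light) = 0.032056 / 0.321400 ≈ 0.0997

Now condition on the additional information:
P(warning light | ¬low oil pressure) = 0.06·0.96 + 0.73·0.04 = 0.057600 + 0.029200 = 0.086800
The overheating coolant loop-present share is 0.73·0.04 = 0.029200.
So P(overheating coolant loop | warning light, ¬low oil pressure) = 0.029200/0.086800 ≈ 0.3364.
Ruling out low oil pressure raises the posterior on overheating coolant loop — the flip side of explaining away.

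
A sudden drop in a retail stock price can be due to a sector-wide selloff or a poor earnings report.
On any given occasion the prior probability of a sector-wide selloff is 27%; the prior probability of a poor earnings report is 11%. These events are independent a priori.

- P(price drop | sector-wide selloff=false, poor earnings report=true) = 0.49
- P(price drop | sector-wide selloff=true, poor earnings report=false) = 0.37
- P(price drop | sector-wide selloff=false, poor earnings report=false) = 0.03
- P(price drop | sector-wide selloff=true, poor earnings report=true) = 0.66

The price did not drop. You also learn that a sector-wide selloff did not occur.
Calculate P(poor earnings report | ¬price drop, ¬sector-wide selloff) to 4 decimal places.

P(poor earnings report | ¬price drop, ¬sector-wide selloff) ≈ 0.0610

Sum P(¬price drop|·) weighted by the priors over both values of poor earnings report:
  P(¬price drop | ¬sector-wide selloff) = 0.97·0.89 + 0.51·0.11
        = 0.863300 + 0.056100 = 0.919400
The terms with poor earnings report present sum to 0.056100, so
  P(poor earnings report | ¬price drop, ¬sector-wide selloff) = 0.056100 / 0.919400 ≈ 0.0610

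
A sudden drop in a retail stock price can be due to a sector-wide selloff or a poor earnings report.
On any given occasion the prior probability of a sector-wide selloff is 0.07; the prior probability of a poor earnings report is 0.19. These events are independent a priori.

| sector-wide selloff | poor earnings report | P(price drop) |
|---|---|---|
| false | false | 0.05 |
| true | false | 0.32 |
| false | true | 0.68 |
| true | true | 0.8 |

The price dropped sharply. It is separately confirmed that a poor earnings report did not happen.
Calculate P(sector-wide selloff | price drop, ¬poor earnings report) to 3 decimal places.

Numerator (weight on configurations with sector-wide selloff): 0.32*0.07 = 0.022400
Denominator P(price drop | ¬poor earnings report): 0.05*0.93 + 0.32*0.07 = 0.068900
P(sector-wide selloff | price drop, ¬poor earnings report) = 0.022400/0.068900 ≈ 0.325

P(sector-wide selloff | price drop, ¬poor earnings report) ≈ 0.325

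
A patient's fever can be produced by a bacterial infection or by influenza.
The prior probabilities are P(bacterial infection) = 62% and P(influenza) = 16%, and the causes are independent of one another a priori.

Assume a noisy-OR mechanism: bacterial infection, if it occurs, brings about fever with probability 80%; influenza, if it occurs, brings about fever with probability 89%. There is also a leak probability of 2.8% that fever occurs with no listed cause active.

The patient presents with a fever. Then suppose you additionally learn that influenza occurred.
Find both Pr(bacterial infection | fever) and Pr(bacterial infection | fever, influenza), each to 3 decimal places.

Under noisy-OR, P(fever | causes) = 1 − (1−0.028)·∏(1−qᵢ) over the active causes.
Weight on bacterial infection=true, given the evidence: 0.419556 + 0.097079 = 0.516635
Denominator P(fever): 0.028×0.38×0.84 + 0.89308×0.38×0.16 + 0.8056×0.62×0.84 + 0.978616×0.62×0.16 = 0.579872
P(bacterial infection | fever) = 0.516635/0.579872 ≈ 0.891

Now also conditioning on influenza=true:
Sum P(fever|·) weighted by the priors over both values of bacterial infection:
  P(fever | influenza) = 0.89308·0.38 + 0.978616·0.62
        = 0.339370 + 0.606742 = 0.946112
Keeping only the bacterial infection-present terms gives 0.606742, so
  P(bacterial infection | fever, influenza) = 0.606742 / 0.946112 ≈ 0.641
— influenza explains away the evidence for bacterial infection.

Pr(bacterial infection | fever) ≈ 0.891; Pr(bacterial infection | fever, influenza) ≈ 0.641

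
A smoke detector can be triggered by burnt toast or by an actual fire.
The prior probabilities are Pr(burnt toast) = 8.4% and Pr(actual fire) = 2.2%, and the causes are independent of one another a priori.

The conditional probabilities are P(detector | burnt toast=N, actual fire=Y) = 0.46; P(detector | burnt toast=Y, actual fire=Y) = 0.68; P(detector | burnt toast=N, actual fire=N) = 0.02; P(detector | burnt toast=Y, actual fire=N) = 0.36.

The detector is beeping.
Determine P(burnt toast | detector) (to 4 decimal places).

P(burnt toast | detector) ≈ 0.5314

Numerator (weight on configurations with burnt toast): 0.029575 + 0.001257 = 0.030832
The normalizing constant is 0.02*0.916*0.978 + 0.46*0.916*0.022 + 0.36*0.084*0.978 + 0.68*0.084*0.022 = 0.058019
Posterior = 0.030832 / 0.058019 ≈ 0.5314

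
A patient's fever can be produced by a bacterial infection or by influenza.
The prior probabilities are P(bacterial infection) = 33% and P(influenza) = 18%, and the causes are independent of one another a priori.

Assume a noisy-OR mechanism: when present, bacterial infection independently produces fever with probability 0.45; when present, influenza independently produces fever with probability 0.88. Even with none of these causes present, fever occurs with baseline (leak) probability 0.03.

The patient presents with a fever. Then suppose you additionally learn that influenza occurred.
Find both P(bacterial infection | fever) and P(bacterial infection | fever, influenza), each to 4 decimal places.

Under noisy-OR, P(fever | causes) = 1 − (1−0.03)·∏(1−qᵢ) over the active causes.
P(fever) = 0.03×0.67×0.82 + 0.8836×0.67×0.18 + 0.4665×0.33×0.82 + 0.93598×0.33×0.18 = 0.016482 + 0.106562 + 0.126235 + 0.055597 = 0.304876
Of this, 0.181832 comes from 0.126235 + 0.055597 (the bacterial infection=true cases).
Hence the posterior is 0.181832/0.304876 ≈ 0.5964.

Now condition on the additional information:
P(fever | influenza) = 0.8836×0.67 + 0.93598×0.33 = 0.592012 + 0.308873 = 0.900885
The bacterial infection-present share is 0.93598×0.33 = 0.308873.
P(bacterial infection | fever, influenza) = 0.308873 / 0.900885 ≈ 0.3429
The drop from 0.5964 to 0.3429 is the explaining-away (discounting) effect.

P(bacterial infection | fever) ≈ 0.5964; P(bacterial infection | fever, influenza) ≈ 0.3429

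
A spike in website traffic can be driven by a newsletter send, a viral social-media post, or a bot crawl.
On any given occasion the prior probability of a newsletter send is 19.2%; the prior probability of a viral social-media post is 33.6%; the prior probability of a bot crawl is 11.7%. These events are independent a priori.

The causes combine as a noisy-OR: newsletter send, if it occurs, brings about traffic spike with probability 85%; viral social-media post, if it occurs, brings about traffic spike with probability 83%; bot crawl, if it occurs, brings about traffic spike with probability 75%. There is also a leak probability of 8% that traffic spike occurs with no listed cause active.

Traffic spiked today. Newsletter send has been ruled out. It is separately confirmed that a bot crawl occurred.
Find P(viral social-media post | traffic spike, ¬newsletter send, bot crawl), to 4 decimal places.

P(viral social-media post | traffic spike, ¬newsletter send, bot crawl) ≈ 0.3871

Under noisy-OR, P(traffic spike | causes) = 1 − (1−0.08)·∏(1−qᵢ) over the active causes.
Sum P(traffic spike|·) weighted by the priors over both values of viral social-media post:
  P(traffic spike | ¬newsletter send, bot crawl) = 0.77×0.664 + 0.9609×0.336
        = 0.511280 + 0.322862 = 0.834142
Keeping only the viral social-media post-present terms gives 0.322862, so
  P(viral social-media post | traffic spike, ¬newsletter send, bot crawl) = 0.322862 / 0.834142 ≈ 0.3871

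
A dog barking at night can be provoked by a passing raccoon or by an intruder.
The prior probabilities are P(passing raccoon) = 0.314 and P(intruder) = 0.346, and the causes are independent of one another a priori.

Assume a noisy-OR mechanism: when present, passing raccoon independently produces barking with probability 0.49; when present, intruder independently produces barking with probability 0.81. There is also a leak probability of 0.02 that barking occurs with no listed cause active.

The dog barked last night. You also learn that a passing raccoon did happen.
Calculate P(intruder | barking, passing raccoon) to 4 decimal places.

P(intruder | barking, passing raccoon) ≈ 0.4891

Under noisy-OR, P(barking | causes) = 1 − (1−0.02)·∏(1−qᵢ) over the active causes.
P(barking | passing raccoon) = 0.5002×0.654 + 0.905038×0.346 = 0.327131 + 0.313143 = 0.640274
The intruder-present share is 0.905038×0.346 = 0.313143.
Hence the posterior is 0.313143/0.640274 ≈ 0.4891.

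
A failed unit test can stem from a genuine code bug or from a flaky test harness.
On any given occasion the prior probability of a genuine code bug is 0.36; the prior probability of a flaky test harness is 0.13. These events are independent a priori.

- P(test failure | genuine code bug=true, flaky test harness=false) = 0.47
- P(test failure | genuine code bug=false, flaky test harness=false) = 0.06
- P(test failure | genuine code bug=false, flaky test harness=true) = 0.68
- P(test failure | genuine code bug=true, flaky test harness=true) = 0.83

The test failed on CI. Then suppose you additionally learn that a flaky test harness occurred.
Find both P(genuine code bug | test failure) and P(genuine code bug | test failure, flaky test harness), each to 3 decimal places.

P(test failure) = 0.06·0.64·0.87 + 0.68·0.64·0.13 + 0.47·0.36·0.87 + 0.83·0.36·0.13 = 0.033408 + 0.056576 + 0.147204 + 0.038844 = 0.276032
The genuine code bug-present share is 0.147204 + 0.038844 = 0.186048.
Hence the posterior is 0.186048/0.276032 ≈ 0.674.

With the extra evidence:
For the numerator, keep only genuine code bug=true terms: 0.83·0.36 = 0.298800
Denominator P(test failure | flaky test harness): 0.68·0.64 + 0.83·0.36 = 0.734000
Posterior = 0.298800 / 0.734000 ≈ 0.407

P(genuine code bug | test failure) ≈ 0.674; P(genuine code bug | test failure, flaky test harness) ≈ 0.407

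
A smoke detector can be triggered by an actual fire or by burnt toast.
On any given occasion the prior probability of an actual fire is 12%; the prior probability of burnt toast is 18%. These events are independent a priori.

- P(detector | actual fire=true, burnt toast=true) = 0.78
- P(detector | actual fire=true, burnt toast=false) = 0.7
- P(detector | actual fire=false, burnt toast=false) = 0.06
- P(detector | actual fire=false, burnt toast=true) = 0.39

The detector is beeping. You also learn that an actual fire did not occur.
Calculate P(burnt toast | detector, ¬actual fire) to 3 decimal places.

P(burnt toast | detector, ¬actual fire) ≈ 0.588

For the numerator, keep only burnt toast=true terms: 0.39×0.18 = 0.070200
Denominator P(detector | ¬actual fire): 0.06×0.82 + 0.39×0.18 = 0.119400
Posterior = 0.070200 / 0.119400 ≈ 0.588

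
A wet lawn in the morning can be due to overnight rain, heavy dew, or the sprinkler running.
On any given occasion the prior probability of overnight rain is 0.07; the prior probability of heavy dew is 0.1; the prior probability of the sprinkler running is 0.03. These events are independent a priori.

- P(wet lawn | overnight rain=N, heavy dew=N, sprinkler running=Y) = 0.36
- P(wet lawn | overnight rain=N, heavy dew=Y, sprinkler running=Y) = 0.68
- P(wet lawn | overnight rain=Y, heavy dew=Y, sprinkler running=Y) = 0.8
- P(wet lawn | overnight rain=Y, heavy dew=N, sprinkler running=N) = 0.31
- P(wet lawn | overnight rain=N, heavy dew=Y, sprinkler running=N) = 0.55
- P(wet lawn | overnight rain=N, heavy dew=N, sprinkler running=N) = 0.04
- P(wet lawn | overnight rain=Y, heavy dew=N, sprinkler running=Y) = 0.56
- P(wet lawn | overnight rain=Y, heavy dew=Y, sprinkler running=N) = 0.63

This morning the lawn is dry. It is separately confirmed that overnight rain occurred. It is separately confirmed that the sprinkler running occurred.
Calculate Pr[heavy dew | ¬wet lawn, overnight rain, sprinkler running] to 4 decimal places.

Pr[heavy dew | ¬wet lawn, overnight rain, sprinkler running] ≈ 0.0481

Numerator (weight on configurations with heavy dew): 0.2·0.1 = 0.020000
Denominator P(¬wet lawn | overnight rain, sprinkler running): 0.44·0.9 + 0.2·0.1 = 0.416000
P(heavy dew | ¬wet lawn, overnight rain, sprinkler running) = 0.020000/0.416000 ≈ 0.0481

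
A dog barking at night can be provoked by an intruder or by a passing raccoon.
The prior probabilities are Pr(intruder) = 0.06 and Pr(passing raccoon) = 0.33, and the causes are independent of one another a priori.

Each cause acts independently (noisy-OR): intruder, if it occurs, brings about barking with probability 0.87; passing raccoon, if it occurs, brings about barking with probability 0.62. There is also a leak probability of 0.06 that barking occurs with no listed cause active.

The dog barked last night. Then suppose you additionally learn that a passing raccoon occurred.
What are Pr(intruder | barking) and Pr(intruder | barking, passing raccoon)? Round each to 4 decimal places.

Pr(intruder | barking) ≈ 0.1859; Pr(intruder | barking, passing raccoon) ≈ 0.0865

Under noisy-OR, P(barking | causes) = 1 − (1−0.06)·∏(1−qᵢ) over the active causes.
Numerator (weight on configurations with intruder): 0.035288 + 0.018881 = 0.054169
Denominator P(barking): 0.06·0.94·0.67 + 0.6428·0.94·0.33 + 0.8778·0.06·0.67 + 0.953564·0.06·0.33 = 0.291354
Posterior = 0.054169 / 0.291354 ≈ 0.1859

With the extra evidence:
By total probability over both values of intruder:
  P(barking | passing raccoon) = 0.6428×0.94 + 0.953564×0.06
        = 0.604232 + 0.057214 = 0.661446
The terms with intruder present sum to 0.057214, so
  P(intruder | barking, passing raccoon) = 0.057214 / 0.661446 ≈ 0.0865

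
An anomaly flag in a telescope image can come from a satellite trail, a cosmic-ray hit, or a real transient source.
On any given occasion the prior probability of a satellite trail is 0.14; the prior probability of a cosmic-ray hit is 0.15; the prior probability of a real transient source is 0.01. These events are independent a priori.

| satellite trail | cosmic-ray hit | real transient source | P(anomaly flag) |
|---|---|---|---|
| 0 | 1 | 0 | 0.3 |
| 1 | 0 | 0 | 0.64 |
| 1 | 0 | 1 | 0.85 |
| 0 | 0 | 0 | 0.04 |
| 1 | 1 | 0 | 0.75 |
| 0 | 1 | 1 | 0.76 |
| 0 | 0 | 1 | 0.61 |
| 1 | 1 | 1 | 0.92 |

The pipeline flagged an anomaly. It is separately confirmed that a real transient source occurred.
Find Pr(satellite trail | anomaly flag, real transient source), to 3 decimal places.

Pr(satellite trail | anomaly flag, real transient source) ≈ 0.181

Numerator (weight on configurations with satellite trail): 0.101150 + 0.019320 = 0.120470
The normalizing constant is 0.61·0.86·0.85 + 0.76·0.86·0.15 + 0.85·0.14·0.85 + 0.92·0.14·0.15 = 0.664420
Posterior = 0.120470 / 0.664420 ≈ 0.181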